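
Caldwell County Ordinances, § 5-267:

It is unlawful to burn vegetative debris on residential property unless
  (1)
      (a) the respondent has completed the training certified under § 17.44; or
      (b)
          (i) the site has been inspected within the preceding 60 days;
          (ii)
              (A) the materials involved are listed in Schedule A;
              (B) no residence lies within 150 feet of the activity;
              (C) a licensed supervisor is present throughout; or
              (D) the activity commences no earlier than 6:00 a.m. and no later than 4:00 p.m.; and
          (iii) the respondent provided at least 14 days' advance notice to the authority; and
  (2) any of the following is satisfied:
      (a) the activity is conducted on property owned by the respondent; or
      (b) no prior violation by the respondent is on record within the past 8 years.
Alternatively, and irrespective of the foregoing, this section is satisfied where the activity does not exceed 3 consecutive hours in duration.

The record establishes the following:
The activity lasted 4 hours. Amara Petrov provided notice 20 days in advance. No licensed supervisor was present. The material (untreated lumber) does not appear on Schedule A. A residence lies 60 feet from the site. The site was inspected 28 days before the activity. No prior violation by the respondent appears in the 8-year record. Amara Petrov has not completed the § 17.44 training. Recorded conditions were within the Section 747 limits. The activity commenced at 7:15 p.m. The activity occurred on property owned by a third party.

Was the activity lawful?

No — unlawful.

(a) training certified — not satisfied.
(i) site inspected — satisfied.
(A) Schedule A material — not satisfied.
(B) no residence in 150 ft — not satisfied.
(C) supervisor present — not met.
(D) start within hours — not met.
(ii): F OR F OR F OR F → false.
(iii) ≥14 days' notice — met.
(b): T AND F AND T → false.
So (1) is not satisfied (F OR F).
(a) own property — not satisfied.
(b) no prior violation — met.
(2) = F OR T = true.
So Overall is not satisfied (F AND T).
Exception (≤ 3 hrs duration) — not satisfied.
Result: main false OR exception false → false.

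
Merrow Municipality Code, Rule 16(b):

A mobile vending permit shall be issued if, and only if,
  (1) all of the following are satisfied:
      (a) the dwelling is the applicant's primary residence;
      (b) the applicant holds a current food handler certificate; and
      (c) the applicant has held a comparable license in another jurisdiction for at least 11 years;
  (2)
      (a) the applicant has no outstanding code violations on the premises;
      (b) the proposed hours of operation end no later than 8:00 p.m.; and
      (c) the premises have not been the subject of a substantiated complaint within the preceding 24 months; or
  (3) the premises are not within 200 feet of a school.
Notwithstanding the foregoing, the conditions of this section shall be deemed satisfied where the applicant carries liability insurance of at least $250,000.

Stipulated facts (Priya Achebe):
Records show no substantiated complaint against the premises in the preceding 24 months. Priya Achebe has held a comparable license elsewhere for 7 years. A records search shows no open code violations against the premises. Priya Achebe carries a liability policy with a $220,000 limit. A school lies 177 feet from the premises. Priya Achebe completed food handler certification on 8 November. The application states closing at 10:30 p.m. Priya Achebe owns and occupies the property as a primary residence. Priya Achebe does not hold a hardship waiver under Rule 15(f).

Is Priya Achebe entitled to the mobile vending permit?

(a) primary residence — holds.
(b) food handler cert. — holds.
(c) prior license ≥ 11 yr — not met.
So (1) is not satisfied (T AND T AND F).
(a) no code violations — holds.
(b) closes by 8 p.m. — fails.
(c) no complaint in 24 mo. — met.
So (2) is not satisfied (T AND F AND T).
(3) ≥200 ft from school — not satisfied.
Overall: F OR F OR F → false.
Exception (insurance ≥ $250,000) — not satisfied.
Result: main false OR exception false → false.

No — denied.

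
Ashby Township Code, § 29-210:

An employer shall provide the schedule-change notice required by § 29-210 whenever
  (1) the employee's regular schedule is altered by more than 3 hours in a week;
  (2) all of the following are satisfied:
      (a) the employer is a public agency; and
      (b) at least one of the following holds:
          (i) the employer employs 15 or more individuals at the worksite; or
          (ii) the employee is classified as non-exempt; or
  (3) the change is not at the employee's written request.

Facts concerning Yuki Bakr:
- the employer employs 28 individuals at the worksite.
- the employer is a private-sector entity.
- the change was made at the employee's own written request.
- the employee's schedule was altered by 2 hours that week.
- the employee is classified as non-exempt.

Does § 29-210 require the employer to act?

No — not required.

(1) schedule shift > 3h — not met.
(a) public agency — not met.
(i) ≥ 15 at site — met.
(ii) non-exempt — satisfied.
So (b) is satisfied (T OR T).
(2) = F AND T = false.
(3) not employee-requested — fails.
Overall = F OR F OR F = false.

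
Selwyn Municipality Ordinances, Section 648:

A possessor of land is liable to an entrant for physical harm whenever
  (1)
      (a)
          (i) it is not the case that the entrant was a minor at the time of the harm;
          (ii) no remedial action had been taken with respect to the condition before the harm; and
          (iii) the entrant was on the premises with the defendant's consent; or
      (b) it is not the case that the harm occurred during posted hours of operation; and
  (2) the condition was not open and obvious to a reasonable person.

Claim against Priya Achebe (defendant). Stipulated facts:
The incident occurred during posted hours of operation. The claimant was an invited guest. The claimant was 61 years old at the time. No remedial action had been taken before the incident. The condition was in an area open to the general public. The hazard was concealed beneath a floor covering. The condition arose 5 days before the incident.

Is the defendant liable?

Yes — liable.

(i) not (entrant a minor) — holds.
(ii) no remedial action — satisfied.
(iii) consent to enter — satisfied.
So (a) is satisfied (T AND T AND T).
(b) not (during posted hours) — not satisfied.
(1) = T OR F = true.
(2) not open/obvious — met.
So Overall is satisfied (T AND T).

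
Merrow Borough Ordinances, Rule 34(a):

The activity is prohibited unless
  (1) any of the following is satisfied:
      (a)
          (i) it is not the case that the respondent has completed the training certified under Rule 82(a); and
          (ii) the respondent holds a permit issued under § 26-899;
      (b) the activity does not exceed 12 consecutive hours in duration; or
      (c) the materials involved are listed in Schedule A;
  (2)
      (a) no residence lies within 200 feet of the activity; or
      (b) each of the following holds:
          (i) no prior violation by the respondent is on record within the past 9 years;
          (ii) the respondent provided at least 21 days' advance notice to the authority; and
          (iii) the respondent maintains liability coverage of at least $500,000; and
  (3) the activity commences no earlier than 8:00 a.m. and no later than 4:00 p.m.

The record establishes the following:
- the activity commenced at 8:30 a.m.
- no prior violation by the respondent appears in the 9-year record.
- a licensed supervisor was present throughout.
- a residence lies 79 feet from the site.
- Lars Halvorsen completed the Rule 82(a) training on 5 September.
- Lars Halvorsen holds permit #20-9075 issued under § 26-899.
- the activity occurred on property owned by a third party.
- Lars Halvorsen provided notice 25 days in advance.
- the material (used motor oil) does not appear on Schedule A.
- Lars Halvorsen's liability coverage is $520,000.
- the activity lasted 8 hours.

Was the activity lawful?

(i) not (training certified) — not satisfied.
(ii) holds permit — met.
(a): F AND T → false.
(b) ≤ 12 hrs duration — holds.
(c) Schedule A material — fails.
(1): F OR T OR F → true.
(a) no residence in 200 ft — not satisfied.
(i) no prior violation — holds.
(ii) ≥21 days' notice — holds.
(iii) coverage ≥ $500,000 — met.
(b) = T AND T AND T = true.
So (2) is satisfied (F OR T).
(3) start within hours — holds.
Overall = T AND T AND T = true.

Yes — lawful.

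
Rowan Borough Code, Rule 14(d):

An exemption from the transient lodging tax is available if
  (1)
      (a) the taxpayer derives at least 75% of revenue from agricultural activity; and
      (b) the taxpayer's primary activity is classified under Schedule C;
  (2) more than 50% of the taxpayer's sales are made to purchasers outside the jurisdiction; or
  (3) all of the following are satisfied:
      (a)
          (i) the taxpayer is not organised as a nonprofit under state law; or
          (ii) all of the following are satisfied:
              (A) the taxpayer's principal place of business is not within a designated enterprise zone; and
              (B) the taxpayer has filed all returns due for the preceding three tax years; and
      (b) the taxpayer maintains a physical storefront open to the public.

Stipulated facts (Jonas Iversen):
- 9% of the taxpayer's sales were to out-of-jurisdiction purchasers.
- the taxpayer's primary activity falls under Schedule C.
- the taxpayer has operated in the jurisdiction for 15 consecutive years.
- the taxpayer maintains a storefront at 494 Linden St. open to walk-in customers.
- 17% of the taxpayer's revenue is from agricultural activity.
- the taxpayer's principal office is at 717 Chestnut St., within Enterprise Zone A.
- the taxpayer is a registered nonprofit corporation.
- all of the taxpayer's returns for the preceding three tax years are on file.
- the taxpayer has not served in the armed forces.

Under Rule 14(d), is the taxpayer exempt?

No — not exempt.

(a) ≥75% agricultural — fails.
(b) Schedule C activity — satisfied.
So (1) is not satisfied (F AND T).
(2) >50% out-of-jur. sales — not met.
(i) not (nonprofit) — fails.
(A) not (in enterprise zone) — not met.
(B) returns current — met.
(ii): F AND T → false.
So (a) is not satisfied (F OR F).
(b) has storefront — holds.
(3): F AND T → false.
Overall: F OR F OR F → false.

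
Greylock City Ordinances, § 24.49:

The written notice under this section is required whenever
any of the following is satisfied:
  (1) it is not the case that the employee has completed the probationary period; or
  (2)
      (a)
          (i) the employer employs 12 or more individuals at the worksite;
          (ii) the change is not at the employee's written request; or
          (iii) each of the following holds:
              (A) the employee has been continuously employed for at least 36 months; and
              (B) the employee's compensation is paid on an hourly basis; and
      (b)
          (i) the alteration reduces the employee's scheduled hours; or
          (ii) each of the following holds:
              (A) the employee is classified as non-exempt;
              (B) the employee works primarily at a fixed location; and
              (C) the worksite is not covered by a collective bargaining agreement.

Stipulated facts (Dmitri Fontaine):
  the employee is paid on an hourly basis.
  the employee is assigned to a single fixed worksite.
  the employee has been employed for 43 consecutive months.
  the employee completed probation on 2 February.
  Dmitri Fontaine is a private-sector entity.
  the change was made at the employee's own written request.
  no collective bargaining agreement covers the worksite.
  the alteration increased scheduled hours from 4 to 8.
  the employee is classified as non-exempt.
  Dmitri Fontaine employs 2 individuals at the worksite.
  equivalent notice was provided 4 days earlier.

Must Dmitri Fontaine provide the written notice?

Yes — required.

(1) not (past probation) — not satisfied.
(i) ≥ 12 at site — not satisfied.
(ii) not employee-requested — not met.
(A) tenure ≥ 36 mo. — satisfied.
(B) hourly-paid — met.
So (iii) is satisfied (T AND T).
(a): F OR F OR T → true.
(i) hours reduced — not met.
(A) non-exempt — satisfied.
(B) fixed location — satisfied.
(C) no CBA — met.
(ii): T AND T AND T → true.
(b): F OR T → true.
(2) = T AND T = true.
Overall: F OR T → true.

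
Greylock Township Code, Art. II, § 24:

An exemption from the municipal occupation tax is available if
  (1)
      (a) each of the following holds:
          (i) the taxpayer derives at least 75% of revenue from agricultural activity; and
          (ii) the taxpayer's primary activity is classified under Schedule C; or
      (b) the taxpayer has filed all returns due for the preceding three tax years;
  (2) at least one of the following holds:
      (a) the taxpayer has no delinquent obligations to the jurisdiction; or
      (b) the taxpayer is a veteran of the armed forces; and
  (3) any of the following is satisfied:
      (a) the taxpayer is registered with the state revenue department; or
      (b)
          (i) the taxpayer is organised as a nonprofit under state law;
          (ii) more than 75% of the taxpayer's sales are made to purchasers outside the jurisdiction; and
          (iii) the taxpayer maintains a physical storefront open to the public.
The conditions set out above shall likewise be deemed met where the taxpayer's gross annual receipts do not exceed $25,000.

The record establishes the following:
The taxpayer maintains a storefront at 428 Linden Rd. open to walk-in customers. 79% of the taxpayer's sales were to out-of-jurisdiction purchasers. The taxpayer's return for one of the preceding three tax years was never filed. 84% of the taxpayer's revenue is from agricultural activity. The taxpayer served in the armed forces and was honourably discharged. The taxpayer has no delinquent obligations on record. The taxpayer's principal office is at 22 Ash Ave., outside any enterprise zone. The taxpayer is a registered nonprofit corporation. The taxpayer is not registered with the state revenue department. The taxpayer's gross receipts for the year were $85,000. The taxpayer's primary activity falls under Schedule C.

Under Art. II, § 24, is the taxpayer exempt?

Yes — exempt.

(i) ≥75% agricultural — met.
(ii) Schedule C activity — met.
(a) = T AND T = true.
(b) returns current — fails.
(1): T OR F → true.
(a) no delinquency — satisfied.
(b) veteran — met.
So (2) is satisfied (T OR T).
(a) state-registered — not met.
(i) nonprofit — met.
(ii) >75% out-of-jur. sales — holds.
(iii) has storefront — satisfied.
(b): T AND T AND T → true.
(3): F OR T → true.
Overall: T AND T AND T → true.
Exception (receipts ≤ $25,000) — not satisfied.
Result: main true OR exception false → true.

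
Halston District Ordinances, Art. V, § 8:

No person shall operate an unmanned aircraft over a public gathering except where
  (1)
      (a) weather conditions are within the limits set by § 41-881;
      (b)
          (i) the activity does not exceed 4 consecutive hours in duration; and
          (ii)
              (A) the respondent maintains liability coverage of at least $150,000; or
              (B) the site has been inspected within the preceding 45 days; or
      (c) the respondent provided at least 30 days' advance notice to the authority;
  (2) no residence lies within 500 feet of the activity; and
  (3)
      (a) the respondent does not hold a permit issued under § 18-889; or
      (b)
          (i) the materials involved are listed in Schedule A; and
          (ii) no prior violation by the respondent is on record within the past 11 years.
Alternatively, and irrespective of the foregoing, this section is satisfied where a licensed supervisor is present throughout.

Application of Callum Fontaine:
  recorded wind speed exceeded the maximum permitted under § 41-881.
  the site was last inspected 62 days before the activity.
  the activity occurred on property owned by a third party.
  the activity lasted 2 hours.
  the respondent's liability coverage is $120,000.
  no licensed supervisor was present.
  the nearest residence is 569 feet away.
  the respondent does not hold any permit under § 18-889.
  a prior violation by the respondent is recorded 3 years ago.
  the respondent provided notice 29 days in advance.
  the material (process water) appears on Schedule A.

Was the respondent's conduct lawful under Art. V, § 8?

(a) weather ok — not satisfied.
(i) ≤ 4 hrs duration — holds.
(A) coverage ≥ $150,000 — fails.
(B) site inspected — not satisfied.
So (ii) is not satisfied (F OR F).
(b) = T AND F = false.
(c) ≥30 days' notice — not met.
(1): F OR F OR F → false.
(2) no residence in 500 ft — met.
(a) not (holds permit) — satisfied.
(i) Schedule A material — holds.
(ii) no prior violation — fails.
So (b) is not satisfied (T AND F).
So (3) is satisfied (T OR F).
So Overall is not satisfied (F AND T AND T).
Exception (supervisor present) — not satisfied.
Result: main false OR exception false → false.

No — unlawful.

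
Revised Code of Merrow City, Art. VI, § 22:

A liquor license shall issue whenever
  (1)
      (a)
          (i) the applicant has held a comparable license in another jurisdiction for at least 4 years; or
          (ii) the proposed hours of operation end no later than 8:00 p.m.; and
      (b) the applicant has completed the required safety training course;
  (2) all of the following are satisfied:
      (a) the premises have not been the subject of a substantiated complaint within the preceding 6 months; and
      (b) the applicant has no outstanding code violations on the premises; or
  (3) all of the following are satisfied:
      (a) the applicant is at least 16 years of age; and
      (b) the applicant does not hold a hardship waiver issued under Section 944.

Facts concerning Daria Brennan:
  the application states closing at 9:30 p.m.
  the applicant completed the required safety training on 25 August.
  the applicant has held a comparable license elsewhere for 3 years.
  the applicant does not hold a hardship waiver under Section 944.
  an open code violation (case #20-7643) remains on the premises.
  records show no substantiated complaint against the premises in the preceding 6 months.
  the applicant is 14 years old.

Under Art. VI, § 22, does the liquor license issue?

No — denied.

(i) prior license ≥ 4 yr — not met.
(ii) closes by 8 p.m. — not met.
(a): F OR F → false.
(b) safety training — satisfied.
(1): F AND T → false.
(a) no complaint in 6 mo. — satisfied.
(b) no code violations — fails.
So (2) is not satisfied (T AND F).
(a) age ≥ 16 — not satisfied.
(b) not (hardship waiver) — met.
(3) = F AND T = false.
Overall = F OR F OR F = false.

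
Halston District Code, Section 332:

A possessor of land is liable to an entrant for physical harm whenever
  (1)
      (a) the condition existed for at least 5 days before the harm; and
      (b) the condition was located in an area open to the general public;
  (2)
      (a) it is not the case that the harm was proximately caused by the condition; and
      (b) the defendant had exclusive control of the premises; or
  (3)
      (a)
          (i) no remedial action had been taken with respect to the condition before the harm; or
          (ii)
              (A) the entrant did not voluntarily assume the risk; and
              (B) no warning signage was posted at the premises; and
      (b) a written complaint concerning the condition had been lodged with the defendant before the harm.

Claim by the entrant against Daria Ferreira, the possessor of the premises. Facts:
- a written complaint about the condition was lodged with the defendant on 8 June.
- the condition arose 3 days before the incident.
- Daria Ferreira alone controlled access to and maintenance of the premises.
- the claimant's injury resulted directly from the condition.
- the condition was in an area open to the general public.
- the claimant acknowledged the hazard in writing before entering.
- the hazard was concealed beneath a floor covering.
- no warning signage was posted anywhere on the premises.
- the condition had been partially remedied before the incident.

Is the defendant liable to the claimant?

No — not liable.

(a) condition ≥5 days old — not satisfied.
(b) public area — satisfied.
(1) = F AND T = false.
(a) not (proximate cause) — fails.
(b) exclusive control — satisfied.
(2) = F AND T = false.
(i) no remedial action — not satisfied.
(A) no assumed risk — not met.
(B) no signage posted — holds.
(ii): F AND T → false.
(a): F OR F → false.
(b) complaint lodged — met.
So (3) is not satisfied (F AND T).
So Overall is not satisfied (F OR F OR F).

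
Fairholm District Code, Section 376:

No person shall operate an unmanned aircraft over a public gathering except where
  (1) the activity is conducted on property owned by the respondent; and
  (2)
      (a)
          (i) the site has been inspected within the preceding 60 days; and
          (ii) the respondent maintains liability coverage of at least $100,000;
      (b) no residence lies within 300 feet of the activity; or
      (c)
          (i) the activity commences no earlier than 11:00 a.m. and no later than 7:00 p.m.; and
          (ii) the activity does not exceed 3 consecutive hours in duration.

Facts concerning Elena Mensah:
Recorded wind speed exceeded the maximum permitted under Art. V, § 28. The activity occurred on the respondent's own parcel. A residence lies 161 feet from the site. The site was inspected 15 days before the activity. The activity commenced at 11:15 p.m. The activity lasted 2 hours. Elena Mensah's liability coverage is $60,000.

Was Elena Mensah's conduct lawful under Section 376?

No — unlawful.

(1) own property — met.
(i) site inspected — holds.
(ii) coverage ≥ $100,000 — fails.
So (a) is not satisfied (T AND F).
(b) no residence in 300 ft — fails.
(i) start within hours — not met.
(ii) ≤ 3 hrs duration — satisfied.
So (c) is not satisfied (F AND T).
(2): F OR F OR F → false.
So Overall is not satisfied (T AND F).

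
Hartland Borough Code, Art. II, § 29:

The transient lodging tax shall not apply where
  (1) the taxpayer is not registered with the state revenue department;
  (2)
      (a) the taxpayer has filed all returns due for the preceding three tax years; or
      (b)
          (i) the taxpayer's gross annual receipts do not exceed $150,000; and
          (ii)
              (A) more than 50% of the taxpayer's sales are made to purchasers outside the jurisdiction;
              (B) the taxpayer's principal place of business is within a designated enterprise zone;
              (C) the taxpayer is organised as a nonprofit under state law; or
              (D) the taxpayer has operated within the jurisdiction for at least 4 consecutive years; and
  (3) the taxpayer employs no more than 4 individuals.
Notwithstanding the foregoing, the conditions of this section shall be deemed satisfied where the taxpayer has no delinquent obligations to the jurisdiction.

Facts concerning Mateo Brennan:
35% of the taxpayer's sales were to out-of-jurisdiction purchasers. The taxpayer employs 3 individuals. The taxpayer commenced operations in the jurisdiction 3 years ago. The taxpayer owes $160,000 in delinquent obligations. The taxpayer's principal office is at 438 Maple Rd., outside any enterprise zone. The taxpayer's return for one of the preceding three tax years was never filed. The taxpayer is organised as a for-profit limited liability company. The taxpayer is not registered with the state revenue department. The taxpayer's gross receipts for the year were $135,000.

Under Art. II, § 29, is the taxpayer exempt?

No — not exempt.

(1) not (state-registered) — holds.
(a) returns current — not met.
(i) receipts ≤ $150,000 — holds.
(A) >50% out-of-jur. sales — not met.
(B) in enterprise zone — fails.
(C) nonprofit — not satisfied.
(D) ≥ 4 yrs in jurisdiction — not satisfied.
(ii) = F OR F OR F OR F = false.
(b): T AND F → false.
(2): F OR F → false.
(3) ≤ 4 employees — satisfied.
Overall = T AND F AND T = false.
Exception (no delinquency) — not satisfied.
Result: main false OR exception false → false.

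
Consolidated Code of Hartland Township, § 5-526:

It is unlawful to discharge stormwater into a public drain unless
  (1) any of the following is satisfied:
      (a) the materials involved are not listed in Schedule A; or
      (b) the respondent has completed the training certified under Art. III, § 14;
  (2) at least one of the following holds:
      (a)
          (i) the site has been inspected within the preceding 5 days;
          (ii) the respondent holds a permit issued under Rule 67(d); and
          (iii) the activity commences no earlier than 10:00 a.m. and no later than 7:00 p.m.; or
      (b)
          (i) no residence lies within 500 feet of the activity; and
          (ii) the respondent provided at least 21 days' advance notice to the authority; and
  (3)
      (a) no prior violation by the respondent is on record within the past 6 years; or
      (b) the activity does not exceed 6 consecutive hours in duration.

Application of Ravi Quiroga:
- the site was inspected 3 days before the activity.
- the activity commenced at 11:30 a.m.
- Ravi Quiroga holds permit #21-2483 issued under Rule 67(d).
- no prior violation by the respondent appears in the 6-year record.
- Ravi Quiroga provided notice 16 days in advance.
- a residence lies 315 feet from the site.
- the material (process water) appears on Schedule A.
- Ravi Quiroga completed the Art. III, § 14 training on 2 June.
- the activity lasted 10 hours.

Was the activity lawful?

(a) not (Schedule A material) — not met.
(b) training certified — met.
(1): F OR T → true.
(i) site inspected — holds.
(ii) holds permit — holds.
(iii) start within hours — met.
So (a) is satisfied (T AND T AND T).
(i) no residence in 500 ft — not satisfied.
(ii) ≥21 days' notice — not met.
(b) = F AND F = false.
(2) = T OR F = true.
(a) no prior violation — satisfied.
(b) ≤ 6 hrs duration — not satisfied.
(3): T OR F → true.
So Overall is satisfied (T AND T AND T).

Yes — lawful.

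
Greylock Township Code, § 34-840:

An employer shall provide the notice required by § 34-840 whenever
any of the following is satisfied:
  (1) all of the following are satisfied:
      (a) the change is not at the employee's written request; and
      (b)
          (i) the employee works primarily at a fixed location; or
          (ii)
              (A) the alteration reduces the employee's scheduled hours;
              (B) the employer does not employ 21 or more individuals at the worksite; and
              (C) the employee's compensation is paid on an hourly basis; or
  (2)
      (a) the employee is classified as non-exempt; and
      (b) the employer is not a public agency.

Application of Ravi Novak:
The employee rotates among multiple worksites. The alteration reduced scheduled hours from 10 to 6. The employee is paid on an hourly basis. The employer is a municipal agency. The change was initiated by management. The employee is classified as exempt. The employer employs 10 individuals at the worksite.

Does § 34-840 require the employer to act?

Yes — required.

(a) not employee-requested — satisfied.
(i) fixed location — not satisfied.
(A) hours reduced — satisfied.
(B) not (≥ 21 at site) — met.
(C) hourly-paid — satisfied.
So (ii) is satisfied (T AND T AND T).
So (b) is satisfied (F OR T).
So (1) is satisfied (T AND T).
(a) non-exempt — not met.
(b) not (public agency) — not met.
(2): F AND F → false.
So Overall is satisfied (T OR F).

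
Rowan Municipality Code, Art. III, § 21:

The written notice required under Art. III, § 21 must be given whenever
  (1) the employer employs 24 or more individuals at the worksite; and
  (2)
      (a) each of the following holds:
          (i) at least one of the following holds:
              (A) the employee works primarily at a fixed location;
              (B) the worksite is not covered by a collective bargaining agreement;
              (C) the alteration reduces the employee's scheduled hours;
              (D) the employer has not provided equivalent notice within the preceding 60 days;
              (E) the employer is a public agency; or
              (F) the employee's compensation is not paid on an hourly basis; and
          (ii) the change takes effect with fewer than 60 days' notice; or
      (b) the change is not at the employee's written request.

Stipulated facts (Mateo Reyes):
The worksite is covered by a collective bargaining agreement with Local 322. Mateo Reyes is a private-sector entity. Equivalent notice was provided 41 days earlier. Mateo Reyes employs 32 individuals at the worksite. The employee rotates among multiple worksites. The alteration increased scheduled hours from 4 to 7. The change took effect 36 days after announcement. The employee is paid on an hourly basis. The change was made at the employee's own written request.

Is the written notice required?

(1) ≥ 24 at site — holds.
(A) fixed location — not satisfied.
(B) no CBA — fails.
(C) hours reduced — not met.
(D) no recent notice — not met.
(E) public agency — not satisfied.
(F) not (hourly-paid) — not met.
So (i) is not satisfied (F OR F OR F OR F OR F OR F).
(ii) < 60 days' notice — holds.
(a) = F AND T = false.
(b) not employee-requested — fails.
(2): F OR F → false.
Overall = T AND F = false.

No — not required.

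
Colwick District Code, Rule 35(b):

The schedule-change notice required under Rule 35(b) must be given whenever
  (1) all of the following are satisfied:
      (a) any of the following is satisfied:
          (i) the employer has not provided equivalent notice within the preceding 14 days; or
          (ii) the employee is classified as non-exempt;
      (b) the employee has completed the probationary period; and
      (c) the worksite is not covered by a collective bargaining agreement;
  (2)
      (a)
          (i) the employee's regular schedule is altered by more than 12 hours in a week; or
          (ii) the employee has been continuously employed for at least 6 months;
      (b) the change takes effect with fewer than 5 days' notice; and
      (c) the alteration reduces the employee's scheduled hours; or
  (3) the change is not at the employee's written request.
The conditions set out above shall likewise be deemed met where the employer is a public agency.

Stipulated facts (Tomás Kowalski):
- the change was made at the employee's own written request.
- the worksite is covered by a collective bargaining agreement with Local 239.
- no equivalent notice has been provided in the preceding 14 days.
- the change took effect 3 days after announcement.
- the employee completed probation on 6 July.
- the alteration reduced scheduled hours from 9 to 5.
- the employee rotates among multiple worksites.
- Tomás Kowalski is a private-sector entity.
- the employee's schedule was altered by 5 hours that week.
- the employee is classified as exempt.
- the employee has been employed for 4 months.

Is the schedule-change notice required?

(i) no recent notice — met.
(ii) non-exempt — fails.
(a): T OR F → true.
(b) past probation — satisfied.
(c) no CBA — fails.
(1): T AND T AND F → false.
(i) schedule shift > 12h — fails.
(ii) tenure ≥ 6 mo. — not satisfied.
(a) = F OR F = false.
(b) < 5 days' notice — met.
(c) hours reduced — satisfied.
So (2) is not satisfied (F AND T AND T).
(3) not employee-requested — not satisfied.
Overall = F OR F OR F = false.
Exception (public agency) — not satisfied.
Result: main false OR exception false → false.

No — not required.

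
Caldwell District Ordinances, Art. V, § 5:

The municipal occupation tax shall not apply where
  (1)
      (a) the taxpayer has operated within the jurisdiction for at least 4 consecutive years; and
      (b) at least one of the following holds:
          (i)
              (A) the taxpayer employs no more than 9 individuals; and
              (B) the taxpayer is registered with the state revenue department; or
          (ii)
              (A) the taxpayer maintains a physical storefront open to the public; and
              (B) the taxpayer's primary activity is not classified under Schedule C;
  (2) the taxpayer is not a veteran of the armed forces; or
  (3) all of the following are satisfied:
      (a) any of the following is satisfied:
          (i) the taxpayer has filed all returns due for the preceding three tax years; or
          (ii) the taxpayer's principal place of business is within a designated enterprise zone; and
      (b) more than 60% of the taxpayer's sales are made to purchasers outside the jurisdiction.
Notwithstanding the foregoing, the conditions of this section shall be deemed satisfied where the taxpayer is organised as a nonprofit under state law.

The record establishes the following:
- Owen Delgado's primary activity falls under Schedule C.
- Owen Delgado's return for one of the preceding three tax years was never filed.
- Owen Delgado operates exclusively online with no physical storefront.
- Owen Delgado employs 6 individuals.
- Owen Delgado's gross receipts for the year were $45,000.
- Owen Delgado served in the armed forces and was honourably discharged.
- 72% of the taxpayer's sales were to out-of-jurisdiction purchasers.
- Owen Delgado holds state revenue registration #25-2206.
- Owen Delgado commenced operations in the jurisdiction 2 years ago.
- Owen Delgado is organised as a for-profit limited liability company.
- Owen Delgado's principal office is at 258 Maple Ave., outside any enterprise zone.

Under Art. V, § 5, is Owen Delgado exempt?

(a) ≥ 4 yrs in jurisdiction — not satisfied.
(A) ≤ 9 employees — satisfied.
(B) state-registered — met.
(i) = T AND T = true.
(A) has storefront — not satisfied.
(B) not (Schedule C activity) — not met.
(ii) = F AND F = false.
(b): T OR F → true.
So (1) is not satisfied (F AND T).
(2) not (veteran) — fails.
(i) returns current — not met.
(ii) in enterprise zone — fails.
(a) = F OR F = false.
(b) >60% out-of-jur. sales — holds.
(3): F AND T → false.
So Overall is not satisfied (F OR F OR F).
Exception (nonprofit) — not satisfied.
Result: main false OR exception false → false.

No — not exempt.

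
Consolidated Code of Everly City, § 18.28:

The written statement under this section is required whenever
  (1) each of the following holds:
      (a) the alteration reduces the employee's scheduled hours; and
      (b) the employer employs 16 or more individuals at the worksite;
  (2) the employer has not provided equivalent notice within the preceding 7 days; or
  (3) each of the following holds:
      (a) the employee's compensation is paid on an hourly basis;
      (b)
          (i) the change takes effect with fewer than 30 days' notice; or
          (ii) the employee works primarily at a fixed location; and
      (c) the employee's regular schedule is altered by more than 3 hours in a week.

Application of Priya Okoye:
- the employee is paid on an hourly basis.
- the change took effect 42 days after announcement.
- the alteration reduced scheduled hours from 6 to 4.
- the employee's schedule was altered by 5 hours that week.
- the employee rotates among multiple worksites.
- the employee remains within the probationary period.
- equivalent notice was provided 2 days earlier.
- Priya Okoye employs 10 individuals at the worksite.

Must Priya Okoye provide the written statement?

(a) hours reduced — satisfied.
(b) ≥ 16 at site — not met.
So (1) is not satisfied (T AND F).
(2) no recent notice — not met.
(a) hourly-paid — met.
(i) < 30 days' notice — not satisfied.
(ii) fixed location — fails.
(b) = F OR F = false.
(c) schedule shift > 3h — holds.
(3) = T AND F AND T = false.
Overall = F OR F OR F = false.

No — not required.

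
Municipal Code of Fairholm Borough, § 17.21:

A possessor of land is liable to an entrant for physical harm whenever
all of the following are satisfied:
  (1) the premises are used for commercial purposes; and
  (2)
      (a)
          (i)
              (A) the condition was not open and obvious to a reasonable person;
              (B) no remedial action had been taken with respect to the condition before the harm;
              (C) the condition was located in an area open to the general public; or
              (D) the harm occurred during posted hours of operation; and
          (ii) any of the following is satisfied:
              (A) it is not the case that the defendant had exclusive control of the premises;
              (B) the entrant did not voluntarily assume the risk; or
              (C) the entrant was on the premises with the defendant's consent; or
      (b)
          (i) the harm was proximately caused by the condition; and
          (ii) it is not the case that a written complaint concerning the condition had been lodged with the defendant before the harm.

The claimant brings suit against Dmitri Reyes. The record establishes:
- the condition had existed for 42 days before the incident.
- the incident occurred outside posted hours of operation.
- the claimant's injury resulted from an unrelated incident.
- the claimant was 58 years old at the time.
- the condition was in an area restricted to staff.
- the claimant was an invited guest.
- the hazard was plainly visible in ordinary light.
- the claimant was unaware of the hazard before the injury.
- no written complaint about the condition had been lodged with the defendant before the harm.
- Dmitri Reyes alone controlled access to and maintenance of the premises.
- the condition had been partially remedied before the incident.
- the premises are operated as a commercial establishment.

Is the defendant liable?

(1) commercial use — met.
(A) not open/obvious — not met.
(B) no remedial action — not satisfied.
(C) public area — not satisfied.
(D) during posted hours — not satisfied.
(i): F OR F OR F OR F → false.
(A) not (exclusive control) — fails.
(B) no assumed risk — holds.
(C) consent to enter — met.
(ii) = F OR T OR T = true.
(a): F AND T → false.
(i) proximate cause — not satisfied.
(ii) not (complaint lodged) — holds.
(b) = F AND T = false.
(2) = F OR F = false.
Overall = T AND F = false.

No — not liable.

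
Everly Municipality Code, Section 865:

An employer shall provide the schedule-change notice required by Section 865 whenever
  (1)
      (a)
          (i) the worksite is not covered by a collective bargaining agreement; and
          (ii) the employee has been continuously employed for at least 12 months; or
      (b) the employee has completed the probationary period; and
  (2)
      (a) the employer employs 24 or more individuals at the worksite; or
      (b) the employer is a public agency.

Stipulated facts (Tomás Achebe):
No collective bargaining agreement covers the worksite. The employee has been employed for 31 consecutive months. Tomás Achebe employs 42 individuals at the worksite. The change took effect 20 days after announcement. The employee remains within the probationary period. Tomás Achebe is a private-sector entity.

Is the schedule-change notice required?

Yes — required.

(i) no CBA — met.
(ii) tenure ≥ 12 mo. — holds.
So (a) is satisfied (T AND T).
(b) past probation — fails.
(1) = T OR F = true.
(a) ≥ 24 at site — met.
(b) public agency — not met.
(2): T OR F → true.
Overall = T AND T = true.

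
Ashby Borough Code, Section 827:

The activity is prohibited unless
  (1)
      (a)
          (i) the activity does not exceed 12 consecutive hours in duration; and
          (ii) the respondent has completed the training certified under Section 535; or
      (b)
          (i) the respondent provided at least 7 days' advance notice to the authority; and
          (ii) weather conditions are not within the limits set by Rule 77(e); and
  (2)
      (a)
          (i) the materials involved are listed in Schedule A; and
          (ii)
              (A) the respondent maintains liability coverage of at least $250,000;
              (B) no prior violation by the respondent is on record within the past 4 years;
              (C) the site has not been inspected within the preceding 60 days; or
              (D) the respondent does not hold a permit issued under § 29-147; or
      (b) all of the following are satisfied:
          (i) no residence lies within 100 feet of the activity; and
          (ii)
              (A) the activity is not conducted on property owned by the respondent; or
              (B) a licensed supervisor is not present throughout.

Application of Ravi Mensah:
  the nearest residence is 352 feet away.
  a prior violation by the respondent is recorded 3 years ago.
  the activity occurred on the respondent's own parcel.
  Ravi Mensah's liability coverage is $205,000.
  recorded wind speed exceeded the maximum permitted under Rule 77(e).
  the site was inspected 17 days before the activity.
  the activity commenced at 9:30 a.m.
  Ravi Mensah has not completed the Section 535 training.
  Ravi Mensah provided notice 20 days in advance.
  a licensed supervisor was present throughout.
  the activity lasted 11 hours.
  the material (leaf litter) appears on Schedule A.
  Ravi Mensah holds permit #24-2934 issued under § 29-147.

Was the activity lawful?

No — unlawful.

(i) ≤ 12 hrs duration — met.
(ii) training certified — fails.
(a): T AND F → false.
(i) ≥7 days' notice — holds.
(ii) not (weather ok) — holds.
So (b) is satisfied (T AND T).
(1) = F OR T = true.
(i) Schedule A material — holds.
(A) coverage ≥ $250,000 — fails.
(B) no prior violation — not satisfied.
(C) not (site inspected) — not satisfied.
(D) not (holds permit) — not satisfied.
So (ii) is not satisfied (F OR F OR F OR F).
(a) = T AND F = false.
(i) no residence in 100 ft — satisfied.
(A) not (own property) — fails.
(B) not (supervisor present) — not satisfied.
So (ii) is not satisfied (F OR F).
(b) = T AND F = false.
(2) = F OR F = false.
Overall = T AND F = false.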